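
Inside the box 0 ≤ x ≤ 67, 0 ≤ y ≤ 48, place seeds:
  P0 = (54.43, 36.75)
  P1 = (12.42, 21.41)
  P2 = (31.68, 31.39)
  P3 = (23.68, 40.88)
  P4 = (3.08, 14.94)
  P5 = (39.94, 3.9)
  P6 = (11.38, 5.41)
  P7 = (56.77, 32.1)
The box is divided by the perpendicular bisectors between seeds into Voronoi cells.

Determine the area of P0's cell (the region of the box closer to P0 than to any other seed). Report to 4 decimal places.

Area of P0's cell: 350.7130

1. box [0,67]×[0,48]: [(0, 0) (67, 0) (67, 48) (0, 48)]
2. ⊥bis P0·P1 via (33.425,29.08): [(44.0436, 0) (67, 0) (67, 48) (26.5163, 48)]  |A|=1522.5615
3. ⊥bis P0·P2 via (43.055,34.07): [(51.082, 0) (67, 0) (67, 48) (39.773, 48)]  |A|=1035.4783
4. ⊥bis P0·P3 via (39.055,38.815): [(40.1014, 46.6062) (51.082, 0) (67, 0) (67, 48) (40.2886, 48)]  |A|=1035.1189
5. ⊥bis P0·P4 via (28.755,25.845): [(40.1014, 46.6062) (51.082, 0) (67, 0) (67, 48) (40.2886, 48)]  |A|=1035.1189
6. ⊥bis P0·P5 via (47.185,20.325): [(40.1014, 46.6062) (46.19, 20.7639) (67, 11.5847) (67, 48) (40.2886, 48)]  |A|=749.3207
7. ⊥bis P0·P6 via (32.905,21.08): [(40.1014, 46.6062) (46.19, 20.7639) (67, 11.5847) (67, 48) (40.2886, 48)]  |A|=749.3207
8. ⊥bis P0·P7 via (55.6,34.425): [(40.1014, 46.6062) (44.3099, 28.7435) (67, 40.1618) (67, 48) (40.2886, 48)]  |A|=350.713
9. canonical 5-gon: [(40.1014, 46.6062) (44.3099, 28.7435) (67, 40.1618) (67, 48) (40.2886, 48)]
10. shoelace: 350.713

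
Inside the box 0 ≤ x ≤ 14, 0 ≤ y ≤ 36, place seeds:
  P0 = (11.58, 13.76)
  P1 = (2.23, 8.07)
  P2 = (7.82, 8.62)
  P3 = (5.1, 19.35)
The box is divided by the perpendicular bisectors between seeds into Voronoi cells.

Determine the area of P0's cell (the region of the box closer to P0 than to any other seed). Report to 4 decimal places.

1. box [0,14]×[0,36]: [(0, 0) (14, 0) (14, 36) (0, 36)]
2. ⊥bis P0·P1 via (6.905,10.915): [(0, 22.2615) (13.5474, 0) (14, 0) (14, 36) (0, 36)]  |A|=353.2072
3. ⊥bis P0·P2 via (9.7,11.19): [(0, 22.2615) (4.3608, 15.0957) (14, 8.0445) (14, 36) (0, 36)]  |A|=311.0198
4. ⊥bis P0·P3 via (8.34,16.555): [(6.0287, 13.8757) (14, 8.0445) (14, 23.1161)]  |A|=60.0708
5. canonical 3-gon: [(6.0287, 13.8757) (14, 8.0445) (14, 23.1161)]
6. shoelace: 60.0708

Area of P0's cell: 60.0708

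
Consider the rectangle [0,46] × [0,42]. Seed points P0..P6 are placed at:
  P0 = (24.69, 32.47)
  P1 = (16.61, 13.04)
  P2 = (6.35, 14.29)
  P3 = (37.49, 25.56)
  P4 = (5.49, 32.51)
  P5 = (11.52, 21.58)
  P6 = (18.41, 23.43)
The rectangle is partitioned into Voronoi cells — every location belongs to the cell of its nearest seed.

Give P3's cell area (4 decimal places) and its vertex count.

Area of P3's cell: 564.7051 (6 vertices)

1. box [0,46]×[0,42]: [(0, 0) (46, 0) (46, 42) (0, 42)]
2. ⊥bis P3·P0 via (31.09,29.015): [(15.4264, 0) (46, 0) (46, 42) (38.0999, 42)]  |A|=807.9476
3. ⊥bis P3·P1 via (27.05,19.3): [(26.4161, 20.3572) (38.6226, 0) (46, 0) (46, 42) (38.0999, 42)]  |A|=571.8436
4. ⊥bis P3·P2 via (21.92,19.925): [(26.4161, 20.3572) (38.6226, 0) (46, 0) (46, 42) (38.0999, 42)]  |A|=571.8436
5. ⊥bis P3·P4 via (21.49,29.035): [(26.4161, 20.3572) (38.6226, 0) (46, 0) (46, 42) (38.0999, 42)]  |A|=571.8436
6. ⊥bis P3·P5 via (24.505,23.57): [(26.4161, 20.3572) (38.6226, 0) (46, 0) (46, 42) (38.0999, 42)]  |A|=571.8436
7. ⊥bis P3·P6 via (27.95,24.495): [(28.0699, 23.4207) (28.8685, 16.2672) (38.6226, 0) (46, 0) (46, 42) (38.0999, 42)]  |A|=564.7051
8. canonical 6-gon: [(28.0699, 23.4207) (28.8685, 16.2672) (38.6226, 0) (46, 0) (46, 42) (38.0999, 42)]
9. shoelace: 564.7051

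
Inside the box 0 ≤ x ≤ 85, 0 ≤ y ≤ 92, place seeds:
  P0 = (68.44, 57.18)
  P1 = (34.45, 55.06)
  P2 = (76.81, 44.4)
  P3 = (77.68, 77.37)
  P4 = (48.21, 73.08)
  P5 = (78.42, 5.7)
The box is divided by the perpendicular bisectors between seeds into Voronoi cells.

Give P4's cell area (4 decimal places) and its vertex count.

Area of P4's cell: 1138.5205 (4 vertices)

1. box [0,85]×[0,92]: [(0, 0) (85, 0) (85, 92) (0, 92)]
2. ⊥bis P4·P0 via (58.325,65.13): [(0, 0) (7.1353, 0) (79.4438, 92) (0, 92)]  |A|=3982.6393
3. ⊥bis P4·P1 via (41.33,64.07): [(51.4302, 56.3575) (79.4438, 92) (4.7531, 92)]  |A|=1331.0805
4. ⊥bis P4·P2 via (62.51,58.74): [(51.4302, 56.3575) (79.4438, 92) (4.7531, 92)]  |A|=1331.0805
5. ⊥bis P4·P3 via (62.945,75.225): [(51.4302, 56.3575) (63.4629, 71.6671) (60.503, 92) (4.7531, 92)]  |A|=1138.5205
6. ⊥bis P4·P5 via (63.315,39.39): [(51.4302, 56.3575) (63.4629, 71.6671) (60.503, 92) (4.7531, 92)]  |A|=1138.5205
7. canonical 4-gon: [(51.4302, 56.3575) (63.4629, 71.6671) (60.503, 92) (4.7531, 92)]
8. shoelace: 1138.5205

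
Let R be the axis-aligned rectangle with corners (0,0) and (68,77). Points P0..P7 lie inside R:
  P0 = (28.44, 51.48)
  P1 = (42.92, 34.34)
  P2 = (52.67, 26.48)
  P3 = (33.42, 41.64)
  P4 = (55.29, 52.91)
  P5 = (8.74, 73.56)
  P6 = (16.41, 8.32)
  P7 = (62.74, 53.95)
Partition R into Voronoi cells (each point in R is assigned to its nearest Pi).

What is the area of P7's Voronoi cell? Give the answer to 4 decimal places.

Area of P7's cell: 374.6040

1. box [0,68]×[0,77]: [(0, 0) (68, 0) (68, 77) (0, 77)]
2. ⊥bis P7·P0 via (45.59,52.715): [(49.3861, 0) (68, 0) (68, 77) (43.8412, 77)]  |A|=1646.7493
3. ⊥bis P7·P1 via (52.83,44.145): [(45.6873, 51.3642) (68, 28.8125) (68, 77) (43.8412, 77)]  |A|=847.2617
4. ⊥bis P7·P2 via (57.705,40.215): [(45.6873, 51.3642) (56.1568, 40.7825) (68, 36.441) (68, 77) (43.8412, 77)]  |A|=802.089
5. ⊥bis P7·P3 via (48.08,47.795): [(45.5022, 53.9349) (47.2406, 49.7942) (56.1568, 40.7825) (68, 36.441) (68, 77) (43.8412, 77)]  |A|=800.2377
6. ⊥bis P7·P4 via (59.015,53.43): [(61.0299, 38.9961) (68, 36.441) (68, 77) (55.7247, 77)]  |A|=374.604
7. ⊥bis P7·P5 via (35.74,63.755): [(61.0299, 38.9961) (68, 36.441) (68, 77) (55.7247, 77)]  |A|=374.604
8. ⊥bis P7·P6 via (39.575,31.135): [(61.0299, 38.9961) (68, 36.441) (68, 77) (55.7247, 77)]  |A|=374.604
9. canonical 4-gon: [(61.0299, 38.9961) (68, 36.441) (68, 77) (55.7247, 77)]
10. shoelace: 374.604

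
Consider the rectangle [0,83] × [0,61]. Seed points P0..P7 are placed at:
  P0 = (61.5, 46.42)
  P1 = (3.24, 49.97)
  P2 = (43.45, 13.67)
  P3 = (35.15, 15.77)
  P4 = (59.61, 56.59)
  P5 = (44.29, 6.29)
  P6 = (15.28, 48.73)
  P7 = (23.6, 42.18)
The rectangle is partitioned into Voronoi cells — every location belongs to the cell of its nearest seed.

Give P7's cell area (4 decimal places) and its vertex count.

Area of P7's cell: 811.8538 (6 vertices)

1. box [0,83]×[0,61]: [(0, 0) (83, 0) (83, 61) (0, 61)]
2. ⊥bis P7·P0 via (42.55,44.3): [(0, 0) (47.506, 0) (40.6817, 61) (0, 61)]  |A|=2689.725
3. ⊥bis P7·P1 via (13.42,46.075): [(0, 11.0004) (0, 0) (47.506, 0) (40.6817, 61) (19.1305, 61)]  |A|=2211.4663
4. ⊥bis P7·P2 via (33.525,27.925): [(0, 11.0004) (0, 4.5833) (43.5974, 34.9379) (40.6817, 61) (19.1305, 61)]  |A|=1281.6771
5. ⊥bis P7·P3 via (29.375,28.975): [(2.3563, 17.1588) (43.57, 35.1829) (40.6817, 61) (19.1305, 61)]  |A|=1030.4527
6. ⊥bis P7·P4 via (41.605,49.385): [(2.3563, 17.1588) (43.57, 35.1829) (42.1271, 48.0803) (36.9571, 61) (19.1305, 61)]  |A|=1006.3921
7. ⊥bis P7·P5 via (33.945,24.235): [(2.3563, 17.1588) (43.57, 35.1829) (42.1271, 48.0803) (36.9571, 61) (19.1305, 61)]  |A|=1006.3921
8. ⊥bis P7·P6 via (19.44,45.455): [(7.2663, 29.9916) (2.3563, 17.1588) (43.57, 35.1829) (42.1271, 48.0803) (36.9571, 61) (31.678, 61)]  |A|=811.8538
9. canonical 6-gon: [(7.2663, 29.9916) (2.3563, 17.1588) (43.57, 35.1829) (42.1271, 48.0803) (36.9571, 61) (31.678, 61)]
10. shoelace: 811.8538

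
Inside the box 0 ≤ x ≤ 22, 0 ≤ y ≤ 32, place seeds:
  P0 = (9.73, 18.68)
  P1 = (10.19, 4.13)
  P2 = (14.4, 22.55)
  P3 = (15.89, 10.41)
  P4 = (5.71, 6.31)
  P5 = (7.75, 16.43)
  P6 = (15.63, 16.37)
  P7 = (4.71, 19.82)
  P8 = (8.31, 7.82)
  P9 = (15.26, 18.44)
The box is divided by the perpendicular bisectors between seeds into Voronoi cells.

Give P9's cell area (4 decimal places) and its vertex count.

1. box [0,22]×[0,32]: [(0, 0) (22, 0) (22, 32) (0, 32)]
2. ⊥bis P9·P0 via (12.495,18.56): [(11.6895, 0) (22, 0) (22, 32) (13.0783, 32)]  |A|=307.7153
3. ⊥bis P9·P1 via (12.725,11.285): [(12.1875, 11.4754) (22, 7.9989) (22, 32) (13.0783, 32)]  |A|=209.3122
4. ⊥bis P9·P2 via (14.83,20.495): [(12.5583, 20.0197) (12.1875, 11.4754) (22, 7.9989) (22, 21.9953)]  |A|=108.6392
5. ⊥bis P9·P3 via (15.575,14.425): [(12.5583, 20.0197) (12.3044, 14.1684) (22, 14.9291) (22, 21.9953)]  |A|=61.6275
6. ⊥bis P9·P4 via (10.485,12.375): [(12.5583, 20.0197) (12.3044, 14.1684) (22, 14.9291) (22, 21.9953)]  |A|=61.6275
7. ⊥bis P9·P5 via (11.505,17.435): [(12.5583, 20.0197) (12.3149, 14.4091) (12.3777, 14.1742) (22, 14.9291) (22, 21.9953)]  |A|=61.6187
8. ⊥bis P9·P6 via (15.445,17.405): [(12.5583, 20.0197) (12.4214, 16.8646) (22, 18.5767) (22, 21.9953)]  |A|=31.1323
9. ⊥bis P9·P7 via (9.985,19.13): [(12.5583, 20.0197) (12.4214, 16.8646) (22, 18.5767) (22, 21.9953)]  |A|=31.1323
10. ⊥bis P9·P8 via (11.785,13.13): [(12.5583, 20.0197) (12.4214, 16.8646) (22, 18.5767) (22, 21.9953)]  |A|=31.1323
11. canonical 4-gon: [(12.5583, 20.0197) (12.4214, 16.8646) (22, 18.5767) (22, 21.9953)]
12. shoelace: 31.1323

Area of P9's cell: 31.1323 (4 vertices)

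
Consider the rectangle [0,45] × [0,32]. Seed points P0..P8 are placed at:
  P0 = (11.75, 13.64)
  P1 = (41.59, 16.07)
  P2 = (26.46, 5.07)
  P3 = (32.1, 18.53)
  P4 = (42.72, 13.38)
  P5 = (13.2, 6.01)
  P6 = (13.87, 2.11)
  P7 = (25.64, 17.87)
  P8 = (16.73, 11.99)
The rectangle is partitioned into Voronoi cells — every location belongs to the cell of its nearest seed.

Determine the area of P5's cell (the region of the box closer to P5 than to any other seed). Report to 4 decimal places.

1. box [0,45]×[0,32]: [(0, 0) (45, 0) (45, 32) (0, 32)]
2. ⊥bis P5·P0 via (12.475,9.825): [(0, 7.4543) (0, 0) (45, 0) (45, 16.006)]  |A|=527.8565
3. ⊥bis P5·P1 via (27.395,11.04): [(26.857, 12.5582) (0, 7.4543) (0, 0) (31.307, 0)]  |A|=296.6789
4. ⊥bis P5·P2 via (19.83,5.54): [(20.2384, 11.3003) (0, 7.4543) (0, 0) (19.4373, 0)]  |A|=185.2549
5. ⊥bis P5·P3 via (22.65,12.27): [(20.2384, 11.3003) (0, 7.4543) (0, 0) (19.4373, 0)]  |A|=185.2549
6. ⊥bis P5·P4 via (27.96,9.695): [(20.2384, 11.3003) (0, 7.4543) (0, 0) (19.4373, 0)]  |A|=185.2549
7. ⊥bis P5·P6 via (13.535,4.06): [(19.8014, 5.1365) (20.2384, 11.3003) (0, 7.4543) (0, 1.7348)]  |A|=118.1594
8. ⊥bis P5·P7 via (19.42,11.94): [(19.8014, 5.1365) (20.2239, 11.0968) (20.0618, 11.2668) (0, 7.4543) (0, 1.7348)]  |A|=118.1417
9. ⊥bis P5·P8 via (14.965,9): [(19.8014, 5.1365) (19.87, 6.1046) (13.3014, 9.982) (0, 7.4543) (0, 1.7348)]  |A|=100.3807
10. canonical 5-gon: [(19.8014, 5.1365) (19.87, 6.1046) (13.3014, 9.982) (0, 7.4543) (0, 1.7348)]
11. shoelace: 100.3807

Area of P5's cell: 100.3807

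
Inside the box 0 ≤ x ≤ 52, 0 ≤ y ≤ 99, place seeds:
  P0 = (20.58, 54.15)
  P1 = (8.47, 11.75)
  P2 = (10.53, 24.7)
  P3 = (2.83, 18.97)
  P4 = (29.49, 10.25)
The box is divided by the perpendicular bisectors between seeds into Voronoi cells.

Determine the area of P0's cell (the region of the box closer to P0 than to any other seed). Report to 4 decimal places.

Area of P0's cell: 3178.3582

1. box [0,52]×[0,99]: [(0, 0) (52, 0) (52, 99) (0, 99)]
2. ⊥bis P0·P1 via (14.525,32.95): [(0, 37.0985) (52, 22.2466) (52, 99) (0, 99)]  |A|=3605.0254
3. ⊥bis P0·P2 via (15.555,39.425): [(0, 44.7332) (52, 26.9879) (52, 99) (0, 99)]  |A|=3283.25
4. ⊥bis P0·P3 via (11.705,36.56): [(0, 44.7332) (52, 26.9879) (52, 99) (0, 99)]  |A|=3283.25
5. ⊥bis P0·P4 via (25.035,32.2): [(0, 44.7332) (32.3664, 33.688) (52, 37.6729) (52, 99) (0, 99)]  |A|=3178.3582
6. canonical 5-gon: [(0, 44.7332) (32.3664, 33.688) (52, 37.6729) (52, 99) (0, 99)]
7. shoelace: 3178.3582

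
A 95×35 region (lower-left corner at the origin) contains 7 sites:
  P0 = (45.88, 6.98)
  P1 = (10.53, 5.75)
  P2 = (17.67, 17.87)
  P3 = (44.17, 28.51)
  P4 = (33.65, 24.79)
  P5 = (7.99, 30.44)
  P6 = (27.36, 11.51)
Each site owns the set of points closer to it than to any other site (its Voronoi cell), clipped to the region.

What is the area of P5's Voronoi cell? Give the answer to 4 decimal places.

Area of P5's cell: 263.4739

1. box [0,95]×[0,35]: [(0, 0) (95, 0) (95, 35) (0, 35)]
2. ⊥bis P5·P0 via (26.935,18.71): [(0, 0) (15.3505, 0) (37.0211, 35) (0, 35)]  |A|=916.5035
3. ⊥bis P5·P1 via (9.26,18.095): [(0, 17.1424) (27.7307, 19.9952) (37.0211, 35) (0, 35)]  |A|=525.3501
4. ⊥bis P5·P2 via (12.83,24.155): [(0, 17.1424) (4.2979, 17.5845) (26.9128, 35) (0, 35)]  |A|=272.7248
5. ⊥bis P5·P3 via (26.08,29.475): [(0, 17.1424) (4.2979, 17.5845) (26.3517, 34.5679) (26.3747, 35) (0, 35)]  |A|=272.6085
6. ⊥bis P5·P4 via (20.82,27.615): [(0, 17.1424) (4.2979, 17.5845) (21.534, 30.8579) (22.4461, 35) (0, 35)]  |A|=263.4739
7. ⊥bis P5·P6 via (17.675,20.975): [(0, 17.1424) (4.2979, 17.5845) (21.534, 30.8579) (22.4461, 35) (0, 35)]  |A|=263.4739
8. canonical 5-gon: [(0, 17.1424) (4.2979, 17.5845) (21.534, 30.8579) (22.4461, 35) (0, 35)]
9. shoelace: 263.4739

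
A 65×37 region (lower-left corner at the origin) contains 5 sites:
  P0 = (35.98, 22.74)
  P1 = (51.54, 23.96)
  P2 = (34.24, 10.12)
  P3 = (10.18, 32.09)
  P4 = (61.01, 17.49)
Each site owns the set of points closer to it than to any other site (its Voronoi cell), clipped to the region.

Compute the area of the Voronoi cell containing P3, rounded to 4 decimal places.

1. box [0,65]×[0,37]: [(0, 0) (65, 0) (65, 37) (0, 37)]
2. ⊥bis P3·P0 via (23.08,27.415): [(0, 0) (13.1447, 0) (26.5536, 37) (0, 37)]  |A|=734.4195
3. ⊥bis P3·P1 via (30.86,28.025): [(0, 0) (13.1447, 0) (26.5536, 37) (0, 37)]  |A|=734.4195
4. ⊥bis P3·P2 via (22.21,21.105): [(0, 0) (2.9383, 0) (19.8609, 18.5325) (26.5536, 37) (0, 37)]  |A|=639.8445
5. ⊥bis P3·P4 via (35.595,24.79): [(0, 0) (2.9383, 0) (19.8609, 18.5325) (26.5536, 37) (0, 37)]  |A|=639.8445
6. canonical 5-gon: [(0, 0) (2.9383, 0) (19.8609, 18.5325) (26.5536, 37) (0, 37)]
7. shoelace: 639.8445

Area of P3's cell: 639.8445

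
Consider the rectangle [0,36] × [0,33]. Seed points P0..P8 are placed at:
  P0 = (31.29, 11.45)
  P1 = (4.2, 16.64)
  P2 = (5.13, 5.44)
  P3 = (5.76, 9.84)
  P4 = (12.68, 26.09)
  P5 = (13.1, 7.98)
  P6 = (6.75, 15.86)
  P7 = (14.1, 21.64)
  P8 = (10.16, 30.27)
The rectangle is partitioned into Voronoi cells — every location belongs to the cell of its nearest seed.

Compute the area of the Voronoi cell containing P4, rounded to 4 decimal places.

1. box [0,36]×[0,33]: [(0, 0) (36, 0) (36, 33) (0, 33)]
2. ⊥bis P4·P0 via (21.985,18.77): [(0, 0) (7.2191, 0) (33.1794, 33) (0, 33)]  |A|=666.5753
3. ⊥bis P4·P1 via (8.44,21.365): [(0, 28.9387) (17.5766, 13.1662) (33.1794, 33) (0, 33)]  |A|=364.7287
4. ⊥bis P4·P2 via (8.905,15.765): [(0, 28.9387) (17.5766, 13.1662) (33.1794, 33) (0, 33)]  |A|=364.7287
5. ⊥bis P4·P3 via (9.22,17.965): [(0, 28.9387) (14.9464, 15.5264) (18.3074, 14.0952) (33.1794, 33) (0, 33)]  |A|=362.6447
6. ⊥bis P4·P5 via (12.89,17.035): [(0, 28.9387) (13.2558, 17.0435) (20.7638, 17.2176) (33.1794, 33) (0, 33)]  |A|=349.7974
7. ⊥bis P4·P6 via (9.715,20.975): [(0, 28.9387) (7.3412, 22.351) (16.3727, 17.1158) (20.7638, 17.2176) (33.1794, 33) (0, 33)]  |A|=341.3123
8. ⊥bis P4·P7 via (13.39,23.865): [(0, 28.9387) (7.3412, 22.351) (7.8043, 22.0826) (30.2172, 29.2346) (33.1794, 33) (0, 33)]  |A|=229.1087
9. ⊥bis P4·P8 via (11.42,28.18): [(5.0949, 24.3668) (7.3412, 22.351) (7.8043, 22.0826) (30.2172, 29.2346) (33.1794, 33) (19.4151, 33)]  |A|=134.9552
10. canonical 6-gon: [(5.0949, 24.3668) (7.3412, 22.351) (7.8043, 22.0826) (30.2172, 29.2346) (33.1794, 33) (19.4151, 33)]
11. shoelace: 134.9552

Area of P4's cell: 134.9552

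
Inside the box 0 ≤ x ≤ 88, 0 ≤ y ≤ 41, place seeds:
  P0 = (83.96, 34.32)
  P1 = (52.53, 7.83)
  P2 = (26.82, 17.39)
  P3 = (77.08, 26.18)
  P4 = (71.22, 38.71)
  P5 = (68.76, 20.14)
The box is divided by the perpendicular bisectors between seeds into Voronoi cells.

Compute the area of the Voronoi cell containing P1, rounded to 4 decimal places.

1. box [0,88]×[0,41]: [(0, 0) (88, 0) (88, 41) (0, 41)]
2. ⊥bis P1·P0 via (68.245,21.075): [(0, 0) (86.0075, 0) (51.4517, 41) (0, 41)]  |A|=2817.9146
3. ⊥bis P1·P2 via (39.675,12.61): [(34.9861, 0) (86.0075, 0) (51.4517, 41) (50.2315, 41)]  |A|=1070.9532
4. ⊥bis P1·P3 via (64.805,17.005): [(49.1147, 37.9966) (34.9861, 0) (77.5155, 0)]  |A|=807.9854
5. ⊥bis P1·P4 via (61.875,23.27): [(58.6742, 25.2073) (46.989, 32.2797) (34.9861, 0) (77.5155, 0)]  |A|=767.0668
6. ⊥bis P1·P5 via (60.645,13.985): [(46.9166, 32.0851) (34.9861, 0) (71.2522, 0)]  |A|=581.8006
7. canonical 3-gon: [(46.9166, 32.0851) (34.9861, 0) (71.2522, 0)]
8. shoelace: 581.8006

Area of P1's cell: 581.8006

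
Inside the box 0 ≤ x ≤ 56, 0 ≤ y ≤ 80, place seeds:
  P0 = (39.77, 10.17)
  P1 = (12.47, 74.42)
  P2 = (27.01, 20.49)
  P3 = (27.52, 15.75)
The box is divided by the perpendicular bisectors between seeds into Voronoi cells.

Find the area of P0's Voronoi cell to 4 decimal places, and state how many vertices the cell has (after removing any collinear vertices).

Area of P0's cell: 693.1962 (4 vertices)

1. box [0,56]×[0,80]: [(0, 0) (56, 0) (56, 80) (0, 80)]
2. ⊥bis P0·P1 via (26.12,42.295): [(0, 31.1965) (0, 0) (56, 0) (56, 54.9911)]  |A|=2413.2538
3. ⊥bis P0·P2 via (33.39,15.33): [(20.9914, 0) (56, 0) (56, 43.2858)]  |A|=757.6863
4. ⊥bis P0·P3 via (33.645,12.96): [(36.4454, 19.1078) (27.7416, 0) (56, 0) (56, 43.2858)]  |A|=693.1962
5. canonical 4-gon: [(36.4454, 19.1078) (27.7416, 0) (56, 0) (56, 43.2858)]
6. shoelace: 693.1962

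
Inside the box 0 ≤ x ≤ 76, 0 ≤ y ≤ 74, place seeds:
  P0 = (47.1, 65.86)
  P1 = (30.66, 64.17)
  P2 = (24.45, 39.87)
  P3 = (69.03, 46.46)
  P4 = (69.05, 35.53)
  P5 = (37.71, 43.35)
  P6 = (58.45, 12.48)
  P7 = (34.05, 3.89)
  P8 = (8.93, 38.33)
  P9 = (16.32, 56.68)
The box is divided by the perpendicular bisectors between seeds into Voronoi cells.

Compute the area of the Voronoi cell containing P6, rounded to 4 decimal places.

Area of P6's cell: 774.2655

1. box [0,76]×[0,74]: [(0, 0) (76, 0) (76, 74) (0, 74)]
2. ⊥bis P6·P0 via (52.775,39.17): [(0, 27.9486) (0, 0) (76, 0) (76, 44.1082)]  |A|=2738.1618
3. ⊥bis P6·P1 via (44.555,38.325): [(41.7772, 36.8316) (0, 14.371) (0, 0) (76, 0) (76, 44.1082)]  |A|=2454.5434
4. ⊥bis P6·P2 via (41.45,26.175): [(51.7416, 38.9503) (20.3637, 0) (76, 0) (76, 44.1082)]  |A|=1618.5216
5. ⊥bis P6·P3 via (63.74,29.47): [(48.0419, 34.3577) (20.3637, 0) (76, 0) (76, 25.6527)]  |A|=1314.369
6. ⊥bis P6·P4 via (63.75,24.005): [(46.2026, 32.0745) (20.3637, 0) (76, 0) (76, 18.3716)]  |A|=1165.9665
7. ⊥bis P6·P5 via (48.08,27.915): [(50.9925, 29.8718) (36.6836, 20.2583) (20.3637, 0) (76, 0) (76, 18.3716)]  |A|=1127.1831
8. ⊥bis P6·P7 via (46.25,8.185): [(50.9925, 29.8718) (40.9827, 23.1467) (49.1315, 0) (76, 0) (76, 18.3716)]  |A|=774.2655
9. ⊥bis P6·P8 via (33.69,25.405): [(50.9925, 29.8718) (40.9827, 23.1467) (49.1315, 0) (76, 0) (76, 18.3716)]  |A|=774.2655
10. ⊥bis P6·P9 via (37.385,34.58): [(50.9925, 29.8718) (40.9827, 23.1467) (49.1315, 0) (76, 0) (76, 18.3716)]  |A|=774.2655
11. canonical 5-gon: [(50.9925, 29.8718) (40.9827, 23.1467) (49.1315, 0) (76, 0) (76, 18.3716)]
12. shoelace: 774.2655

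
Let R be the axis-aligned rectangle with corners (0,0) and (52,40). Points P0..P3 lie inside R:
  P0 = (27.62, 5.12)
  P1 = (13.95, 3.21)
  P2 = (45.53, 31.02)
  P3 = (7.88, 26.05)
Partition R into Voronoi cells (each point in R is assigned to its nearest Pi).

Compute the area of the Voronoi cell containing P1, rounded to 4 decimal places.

Area of P1's cell: 290.8717

1. box [0,52]×[0,40]: [(0, 0) (52, 0) (52, 40) (0, 40)]
2. ⊥bis P1·P0 via (20.785,4.165): [(0, 0) (21.3669, 0) (15.7781, 40) (0, 40)]  |A|=742.9001
3. ⊥bis P1·P2 via (29.74,17.115): [(0, 0) (21.3669, 0) (16.9456, 31.6438) (9.587, 40) (0, 40)]  |A|=717.0333
4. ⊥bis P1·P3 via (10.915,14.63): [(0, 11.7292) (0, 0) (21.3669, 0) (19.0218, 16.7845)]  |A|=290.8717
5. canonical 4-gon: [(0, 11.7292) (0, 0) (21.3669, 0) (19.0218, 16.7845)]
6. shoelace: 290.8717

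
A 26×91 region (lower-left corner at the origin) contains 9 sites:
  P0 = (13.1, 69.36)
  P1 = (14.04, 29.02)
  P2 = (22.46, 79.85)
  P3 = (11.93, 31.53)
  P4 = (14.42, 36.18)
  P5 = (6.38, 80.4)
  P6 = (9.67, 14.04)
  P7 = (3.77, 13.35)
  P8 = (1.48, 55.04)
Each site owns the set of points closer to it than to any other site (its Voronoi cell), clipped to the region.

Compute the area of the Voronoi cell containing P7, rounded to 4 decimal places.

Area of P7's cell: 170.0018

1. box [0,26]×[0,91]: [(0, 0) (26, 0) (26, 91) (0, 91)]
2. ⊥bis P7·P0 via (8.435,41.355): [(0, 42.7601) (0, 0) (26, 0) (26, 38.4291)]  |A|=1055.4589
3. ⊥bis P7·P1 via (8.905,21.185): [(0, 27.0213) (0, 0) (26, 0) (26, 9.9811)]  |A|=481.0304
4. ⊥bis P7·P2 via (13.115,46.6): [(0, 27.0213) (0, 0) (26, 0) (26, 9.9811)]  |A|=481.0304
5. ⊥bis P7·P3 via (7.85,22.44): [(5.1215, 23.6647) (0, 25.9634) (0, 0) (26, 0) (26, 9.9811)]  |A|=478.3215
6. ⊥bis P7·P4 via (9.095,24.765): [(5.1215, 23.6647) (0, 25.9634) (0, 0) (26, 0) (26, 9.9811)]  |A|=478.3215
7. ⊥bis P7·P5 via (5.075,46.875): [(5.1215, 23.6647) (0, 25.9634) (0, 0) (26, 0) (26, 9.9811)]  |A|=478.3215
8. ⊥bis P7·P6 via (6.72,13.695): [(5.59, 23.3577) (5.1215, 23.6647) (0, 25.9634) (0, 0) (8.3216, 0)]  |A|=170.0018
9. ⊥bis P7·P8 via (2.625,34.195): [(5.59, 23.3577) (5.1215, 23.6647) (0, 25.9634) (0, 0) (8.3216, 0)]  |A|=170.0018
10. canonical 5-gon: [(5.59, 23.3577) (5.1215, 23.6647) (0, 25.9634) (0, 0) (8.3216, 0)]
11. shoelace: 170.0018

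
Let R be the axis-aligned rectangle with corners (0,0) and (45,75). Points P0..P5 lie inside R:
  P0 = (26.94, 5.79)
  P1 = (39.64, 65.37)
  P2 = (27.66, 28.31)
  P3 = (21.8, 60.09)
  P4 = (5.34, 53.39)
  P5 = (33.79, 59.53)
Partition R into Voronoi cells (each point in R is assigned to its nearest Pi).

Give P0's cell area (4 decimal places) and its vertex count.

1. box [0,45]×[0,75]: [(0, 0) (45, 0) (45, 75) (0, 75)]
2. ⊥bis P0·P1 via (33.29,35.58): [(0, 42.6761) (0, 0) (45, 0) (45, 33.0839)]  |A|=1704.5992
3. ⊥bis P0·P2 via (27.3,17.05): [(0, 17.9228) (0, 0) (45, 0) (45, 16.4841)]  |A|=774.1559
4. ⊥bis P0·P3 via (24.37,32.94): [(0, 17.9228) (0, 0) (45, 0) (45, 16.4841)]  |A|=774.1559
5. ⊥bis P0·P4 via (16.14,29.59): [(0, 17.9228) (0, 0) (45, 0) (45, 16.4841)]  |A|=774.1559
6. ⊥bis P0·P5 via (30.365,32.66): [(0, 17.9228) (0, 0) (45, 0) (45, 16.4841)]  |A|=774.1559
7. canonical 4-gon: [(0, 17.9228) (0, 0) (45, 0) (45, 16.4841)]
8. shoelace: 774.1559

Area of P0's cell: 774.1559 (4 vertices)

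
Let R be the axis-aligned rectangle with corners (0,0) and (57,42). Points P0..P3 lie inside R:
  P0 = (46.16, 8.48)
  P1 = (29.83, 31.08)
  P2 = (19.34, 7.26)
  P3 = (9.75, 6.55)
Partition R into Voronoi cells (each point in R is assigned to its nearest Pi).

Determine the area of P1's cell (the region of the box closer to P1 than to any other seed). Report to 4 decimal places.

Area of P1's cell: 1014.1909

1. box [0,57]×[0,42]: [(0, 0) (57, 0) (57, 42) (0, 42)]
2. ⊥bis P1·P0 via (37.995,19.78): [(0, 0) (10.6204, 0) (57, 33.5124) (57, 42) (0, 42)]  |A|=1616.8539
3. ⊥bis P1·P2 via (24.585,19.17): [(0, 29.9969) (32.3924, 15.7317) (57, 33.5124) (57, 42) (0, 42)]  |A|=1047.4802
4. ⊥bis P1·P3 via (19.79,18.815): [(0, 35.0149) (13.268, 24.1539) (32.3924, 15.7317) (57, 33.5124) (57, 42) (0, 42)]  |A|=1014.1909
5. canonical 6-gon: [(0, 35.0149) (13.268, 24.1539) (32.3924, 15.7317) (57, 33.5124) (57, 42) (0, 42)]
6. shoelace: 1014.1909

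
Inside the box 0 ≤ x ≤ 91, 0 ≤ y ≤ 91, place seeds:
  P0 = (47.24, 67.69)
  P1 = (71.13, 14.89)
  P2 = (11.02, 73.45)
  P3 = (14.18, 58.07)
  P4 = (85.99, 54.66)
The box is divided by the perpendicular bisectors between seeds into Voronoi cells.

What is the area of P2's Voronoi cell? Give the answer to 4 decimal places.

1. box [0,91]×[0,91]: [(0, 0) (91, 0) (91, 91) (0, 91)]
2. ⊥bis P2·P0 via (29.13,70.57): [(0, 0) (17.9074, 0) (32.3789, 91) (0, 91)]  |A|=2288.0279
3. ⊥bis P2·P1 via (41.075,44.17): [(0, 2.0078) (21.7824, 24.3667) (32.3789, 91) (0, 91)]  |A|=2047.9884
4. ⊥bis P2·P3 via (12.6,65.76): [(0, 63.1712) (28.8976, 69.1085) (32.3789, 91) (0, 91)]  |A|=756.5042
5. ⊥bis P2·P4 via (48.505,64.055): [(0, 63.1712) (28.8976, 69.1085) (32.3789, 91) (0, 91)]  |A|=756.5042
6. canonical 4-gon: [(0, 63.1712) (28.8976, 69.1085) (32.3789, 91) (0, 91)]
7. shoelace: 756.5042

Area of P2's cell: 756.5042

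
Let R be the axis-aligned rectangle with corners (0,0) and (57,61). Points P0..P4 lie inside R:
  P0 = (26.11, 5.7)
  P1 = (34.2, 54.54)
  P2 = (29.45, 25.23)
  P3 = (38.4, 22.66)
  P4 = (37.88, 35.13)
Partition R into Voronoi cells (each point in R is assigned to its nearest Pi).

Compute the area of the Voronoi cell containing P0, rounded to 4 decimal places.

1. box [0,57]×[0,61]: [(0, 0) (57, 0) (57, 61) (0, 61)]
2. ⊥bis P0·P1 via (30.155,30.12): [(0, 35.115) (0, 0) (57, 0) (57, 25.6733)]  |A|=1732.4659
3. ⊥bis P0·P2 via (27.78,15.465): [(0, 20.2159) (0, 0) (57, 0) (57, 10.4678)]  |A|=874.4864
4. ⊥bis P0·P3 via (32.255,14.18): [(31.3163, 14.8602) (0, 20.2159) (0, 0) (51.8232, 0)]  |A|=701.5957
5. ⊥bis P0·P4 via (31.995,20.415): [(31.3163, 14.8602) (0, 20.2159) (0, 0) (51.8232, 0)]  |A|=701.5957
6. canonical 4-gon: [(31.3163, 14.8602) (0, 20.2159) (0, 0) (51.8232, 0)]
7. shoelace: 701.5957

Area of P0's cell: 701.5957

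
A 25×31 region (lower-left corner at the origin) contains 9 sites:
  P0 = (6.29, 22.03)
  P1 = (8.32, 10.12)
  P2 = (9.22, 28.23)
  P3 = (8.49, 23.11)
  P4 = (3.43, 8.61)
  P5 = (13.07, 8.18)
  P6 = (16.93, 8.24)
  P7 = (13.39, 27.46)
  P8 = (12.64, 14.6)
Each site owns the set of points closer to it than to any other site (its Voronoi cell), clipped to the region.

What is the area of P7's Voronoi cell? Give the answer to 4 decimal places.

1. box [0,25]×[0,31]: [(0, 0) (25, 0) (25, 31) (0, 31)]
2. ⊥bis P7·P0 via (9.84,24.745): [(25, 4.9225) (25, 31) (5.0562, 31)]  |A|=260.0413
3. ⊥bis P7·P1 via (10.855,18.79): [(15.4137, 17.4571) (25, 14.6542) (25, 31) (5.0562, 31)]  |A|=213.3961
4. ⊥bis P7·P2 via (11.305,27.845): [(10.559, 23.8049) (15.4137, 17.4571) (25, 14.6542) (25, 31) (11.8876, 31)]  |A|=188.82
5. ⊥bis P7·P3 via (10.94,25.285): [(10.8508, 25.3854) (18.7571, 16.4795) (25, 14.6542) (25, 31) (11.8876, 31)]  |A|=173.0336
6. ⊥bis P7·P4 via (8.41,18.035): [(10.8508, 25.3854) (18.7571, 16.4795) (25, 14.6542) (25, 31) (11.8876, 31)]  |A|=173.0336
7. ⊥bis P7·P5 via (13.23,17.82): [(10.8508, 25.3854) (17.632, 17.7469) (25, 17.6246) (25, 31) (11.8876, 31)]  |A|=159.1611
8. ⊥bis P7·P6 via (15.16,17.85): [(10.8508, 25.3854) (17.2059, 18.2268) (25, 19.6624) (25, 31) (11.8876, 31)]  |A|=149.4781
9. ⊥bis P7·P8 via (13.015,21.03): [(10.8508, 25.3854) (14.8104, 20.9253) (25, 20.331) (25, 31) (11.8876, 31)]  |A|=133.8359
10. canonical 5-gon: [(10.8508, 25.3854) (14.8104, 20.9253) (25, 20.331) (25, 31) (11.8876, 31)]
11. shoelace: 133.8359

Area of P7's cell: 133.8359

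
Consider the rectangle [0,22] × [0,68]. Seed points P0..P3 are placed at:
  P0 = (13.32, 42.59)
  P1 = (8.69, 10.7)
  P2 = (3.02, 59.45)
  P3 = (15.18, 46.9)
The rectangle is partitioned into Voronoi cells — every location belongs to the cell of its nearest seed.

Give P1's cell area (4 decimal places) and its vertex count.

Area of P1's cell: 586.2060 (4 vertices)

1. box [0,22]×[0,68]: [(0, 0) (22, 0) (22, 68) (0, 68)]
2. ⊥bis P1·P0 via (11.005,26.645): [(0, 28.2428) (0, 0) (22, 0) (22, 25.0487)]  |A|=586.206
3. ⊥bis P1·P2 via (5.855,35.075): [(0, 28.2428) (0, 0) (22, 0) (22, 25.0487)]  |A|=586.206
4. ⊥bis P1·P3 via (11.935,28.8): [(0, 28.2428) (0, 0) (22, 0) (22, 25.0487)]  |A|=586.206
5. canonical 4-gon: [(0, 28.2428) (0, 0) (22, 0) (22, 25.0487)]
6. shoelace: 586.206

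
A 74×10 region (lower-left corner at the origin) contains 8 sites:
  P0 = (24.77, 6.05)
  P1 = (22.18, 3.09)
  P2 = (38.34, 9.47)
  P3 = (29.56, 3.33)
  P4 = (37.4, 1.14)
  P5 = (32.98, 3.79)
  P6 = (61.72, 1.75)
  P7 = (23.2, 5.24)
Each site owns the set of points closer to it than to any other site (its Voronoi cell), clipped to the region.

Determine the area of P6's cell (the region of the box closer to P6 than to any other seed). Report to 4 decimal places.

Area of P6's cell: 238.8818

1. box [0,74]×[0,10]: [(0, 0) (74, 0) (74, 10) (0, 10)]
2. ⊥bis P6·P0 via (43.245,3.9): [(42.7911, 0) (74, 0) (74, 10) (43.9549, 10)]  |A|=306.2699
3. ⊥bis P6·P1 via (41.95,2.42): [(42.7911, 0) (74, 0) (74, 10) (43.9549, 10)]  |A|=306.2699
4. ⊥bis P6·P2 via (50.03,5.61): [(48.1776, 0) (74, 0) (74, 10) (51.4796, 10)]  |A|=241.7142
5. ⊥bis P6·P3 via (45.64,2.54): [(48.1776, 0) (74, 0) (74, 10) (51.4796, 10)]  |A|=241.7142
6. ⊥bis P6·P4 via (49.56,1.445): [(49.4961, 3.9931) (49.5962, 0) (74, 0) (74, 10) (51.4796, 10)]  |A|=238.8818
7. ⊥bis P6·P5 via (47.35,2.77): [(49.4961, 3.9931) (49.5962, 0) (74, 0) (74, 10) (51.4796, 10)]  |A|=238.8818
8. ⊥bis P6·P7 via (42.46,3.495): [(49.4961, 3.9931) (49.5962, 0) (74, 0) (74, 10) (51.4796, 10)]  |A|=238.8818
9. canonical 5-gon: [(49.4961, 3.9931) (49.5962, 0) (74, 0) (74, 10) (51.4796, 10)]
10. shoelace: 238.8818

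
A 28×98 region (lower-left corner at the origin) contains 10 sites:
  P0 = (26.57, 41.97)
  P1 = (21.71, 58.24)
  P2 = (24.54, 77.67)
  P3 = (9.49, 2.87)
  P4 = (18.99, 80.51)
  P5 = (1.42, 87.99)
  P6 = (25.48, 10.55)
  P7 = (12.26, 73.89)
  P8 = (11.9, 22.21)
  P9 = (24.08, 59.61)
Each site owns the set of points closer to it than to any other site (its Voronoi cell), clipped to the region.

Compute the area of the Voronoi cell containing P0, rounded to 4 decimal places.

1. box [0,28]×[0,98]: [(0, 0) (28, 0) (28, 98) (0, 98)]
2. ⊥bis P0·P1 via (24.14,50.105): [(0, 42.8942) (0, 0) (28, 0) (28, 51.258)]  |A|=1318.1305
3. ⊥bis P0·P2 via (25.555,59.82): [(0, 42.8942) (0, 0) (28, 0) (28, 51.258)]  |A|=1318.1305
4. ⊥bis P0·P3 via (18.03,22.42): [(0, 42.8942) (0, 30.296) (28, 18.0648) (28, 51.258)]  |A|=641.0787
5. ⊥bis P0·P4 via (22.78,61.24): [(0, 42.8942) (0, 30.296) (28, 18.0648) (28, 51.258)]  |A|=641.0787
6. ⊥bis P0·P5 via (13.995,64.98): [(0, 42.8942) (0, 30.296) (28, 18.0648) (28, 51.258)]  |A|=641.0787
7. ⊥bis P0·P6 via (26.025,26.26): [(0, 42.8942) (0, 30.296) (7.7913, 26.8925) (28, 26.1915) (28, 51.258)]  |A|=558.9641
8. ⊥bis P0·P7 via (19.415,57.93): [(0, 42.8942) (0, 30.296) (7.7913, 26.8925) (28, 26.1915) (28, 51.258)]  |A|=558.9641
9. ⊥bis P0·P8 via (19.235,32.09): [(3.3388, 43.8915) (27.1399, 26.2213) (28, 26.1915) (28, 51.258)]  |A|=316.3293
10. ⊥bis P0·P9 via (25.325,50.79): [(27.4261, 51.0866) (3.3388, 43.8915) (27.1399, 26.2213) (28, 26.1915) (28, 51.1676)]  |A|=316.3034
11. canonical 5-gon: [(27.4261, 51.0866) (3.3388, 43.8915) (27.1399, 26.2213) (28, 26.1915) (28, 51.1676)]
12. shoelace: 316.3034

Area of P0's cell: 316.3034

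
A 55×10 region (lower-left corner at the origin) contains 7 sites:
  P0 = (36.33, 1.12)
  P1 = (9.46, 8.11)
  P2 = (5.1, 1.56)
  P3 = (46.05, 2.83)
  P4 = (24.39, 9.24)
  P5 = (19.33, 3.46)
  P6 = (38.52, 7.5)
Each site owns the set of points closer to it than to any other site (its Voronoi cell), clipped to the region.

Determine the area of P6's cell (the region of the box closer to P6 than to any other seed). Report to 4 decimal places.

Area of P6's cell: 65.2561

1. box [0,55]×[0,10]: [(0, 0) (55, 0) (55, 10) (0, 10)]
2. ⊥bis P6·P0 via (37.425,4.31): [(49.9811, 0) (55, 0) (55, 10) (20.8487, 10)]  |A|=195.8514
3. ⊥bis P6·P1 via (23.99,7.805): [(24.0133, 8.9137) (49.9811, 0) (55, 0) (55, 10) (24.0361, 10)]  |A|=194.1201
4. ⊥bis P6·P2 via (21.81,4.53): [(24.0133, 8.9137) (49.9811, 0) (55, 0) (55, 10) (24.0361, 10)]  |A|=194.1201
5. ⊥bis P6·P3 via (42.285,5.165): [(24.0133, 8.9137) (40.9948, 3.0846) (45.2836, 10) (24.0361, 10)]  |A|=82.7571
6. ⊥bis P6·P4 via (31.455,8.37): [(31.2174, 6.4408) (40.9948, 3.0846) (45.2836, 10) (31.6557, 10)]  |A|=65.2561
7. ⊥bis P6·P5 via (28.925,5.48): [(31.2174, 6.4408) (40.9948, 3.0846) (45.2836, 10) (31.6557, 10)]  |A|=65.2561
8. canonical 4-gon: [(31.2174, 6.4408) (40.9948, 3.0846) (45.2836, 10) (31.6557, 10)]
9. shoelace: 65.2561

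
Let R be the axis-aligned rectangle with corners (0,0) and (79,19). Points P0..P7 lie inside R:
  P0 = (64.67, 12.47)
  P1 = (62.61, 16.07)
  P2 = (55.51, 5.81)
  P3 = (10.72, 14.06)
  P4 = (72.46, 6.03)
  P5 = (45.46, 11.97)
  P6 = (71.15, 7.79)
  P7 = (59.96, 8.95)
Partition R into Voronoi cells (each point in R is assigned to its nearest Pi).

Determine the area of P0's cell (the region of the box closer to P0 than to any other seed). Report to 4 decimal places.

Area of P0's cell: 62.7134

1. box [0,79]×[0,19]: [(0, 0) (79, 0) (79, 19) (0, 19)]
2. ⊥bis P0·P1 via (63.64,14.27): [(38.7021, 0) (79, 0) (79, 19) (71.906, 19)]  |A|=450.2225
3. ⊥bis P0·P2 via (60.09,9.14): [(58.499, 11.3282) (66.7355, 0) (79, 0) (79, 19) (71.906, 19)]  |A|=291.4388
4. ⊥bis P0·P3 via (37.695,13.265): [(58.499, 11.3282) (66.7355, 0) (79, 0) (79, 19) (71.906, 19)]  |A|=291.4388
5. ⊥bis P0·P4 via (68.565,9.25): [(58.499, 11.3282) (64.0132, 3.7441) (76.6253, 19) (71.906, 19)]  |A|=107.9911
6. ⊥bis P0·P5 via (55.065,12.22): [(58.499, 11.3282) (64.0132, 3.7441) (76.6253, 19) (71.906, 19)]  |A|=107.9911
7. ⊥bis P0·P6 via (67.91,10.13): [(58.499, 11.3282) (63.6544, 4.2376) (74.3161, 19) (71.906, 19)]  |A|=85.0967
8. ⊥bis P0·P7 via (62.315,10.71): [(60.8483, 12.6725) (65.3734, 6.6177) (74.3161, 19) (71.906, 19)]  |A|=62.7134
9. canonical 4-gon: [(60.8483, 12.6725) (65.3734, 6.6177) (74.3161, 19) (71.906, 19)]
10. shoelace: 62.7134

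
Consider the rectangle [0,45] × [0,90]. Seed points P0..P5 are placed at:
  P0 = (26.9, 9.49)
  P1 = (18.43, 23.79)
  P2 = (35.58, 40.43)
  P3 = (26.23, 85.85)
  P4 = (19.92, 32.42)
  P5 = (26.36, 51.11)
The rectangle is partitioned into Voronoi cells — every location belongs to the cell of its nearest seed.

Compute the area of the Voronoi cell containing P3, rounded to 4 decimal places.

Area of P3's cell: 969.0391

1. box [0,45]×[0,90]: [(0, 0) (45, 0) (45, 90) (0, 90)]
2. ⊥bis P3·P0 via (26.565,47.67): [(0, 47.4369) (45, 47.8318) (45, 90) (0, 90)]  |A|=1906.455
3. ⊥bis P3·P1 via (22.33,54.82): [(0, 57.6265) (45, 51.9707) (45, 90) (0, 90)]  |A|=1584.0615
4. ⊥bis P3·P2 via (30.905,63.14): [(0, 57.6265) (2.5594, 57.3049) (45, 66.0415) (45, 90) (0, 90)]  |A|=1285.4742
5. ⊥bis P3·P4 via (23.075,59.135): [(0, 61.8601) (15.6877, 60.0074) (45, 66.0415) (45, 90) (0, 90)]  |A|=1246.6966
6. ⊥bis P3·P5 via (26.295,68.48): [(0, 68.3816) (45, 68.55) (45, 90) (0, 90)]  |A|=969.0391
7. canonical 4-gon: [(0, 68.3816) (45, 68.55) (45, 90) (0, 90)]
8. shoelace: 969.0391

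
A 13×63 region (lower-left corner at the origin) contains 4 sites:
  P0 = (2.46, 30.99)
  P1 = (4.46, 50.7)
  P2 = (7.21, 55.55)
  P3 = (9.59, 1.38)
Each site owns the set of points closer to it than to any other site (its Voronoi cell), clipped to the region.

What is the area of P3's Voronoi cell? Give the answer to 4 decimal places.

Area of P3's cell: 211.8919

1. box [0,13]×[0,63]: [(0, 0) (13, 0) (13, 63) (0, 63)]
2. ⊥bis P3·P0 via (6.025,16.185): [(0, 14.7342) (0, 0) (13, 0) (13, 17.8646)]  |A|=211.8919
3. ⊥bis P3·P1 via (7.025,26.04): [(0, 14.7342) (0, 0) (13, 0) (13, 17.8646)]  |A|=211.8919
4. ⊥bis P3·P2 via (8.4,28.465): [(0, 14.7342) (0, 0) (13, 0) (13, 17.8646)]  |A|=211.8919
5. canonical 4-gon: [(0, 14.7342) (0, 0) (13, 0) (13, 17.8646)]
6. shoelace: 211.8919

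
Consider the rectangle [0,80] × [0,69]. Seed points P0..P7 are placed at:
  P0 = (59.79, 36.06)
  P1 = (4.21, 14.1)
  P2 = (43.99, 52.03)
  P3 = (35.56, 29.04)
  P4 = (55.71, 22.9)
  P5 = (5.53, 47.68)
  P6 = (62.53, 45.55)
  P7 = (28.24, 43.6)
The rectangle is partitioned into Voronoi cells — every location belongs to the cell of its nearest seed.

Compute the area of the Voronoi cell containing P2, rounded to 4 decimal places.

1. box [0,80]×[0,69]: [(0, 0) (80, 0) (80, 69) (0, 69)]
2. ⊥bis P2·P0 via (51.89,44.045): [(0, 0) (7.3711, 0) (77.1135, 69) (0, 69)]  |A|=2914.7187
3. ⊥bis P2·P1 via (24.1,33.065): [(0, 58.3405) (32.2026, 24.5672) (77.1135, 69) (0, 69)]  |A|=1884.8176
4. ⊥bis P2·P3 via (39.775,40.535): [(0, 58.3405) (4.7218, 53.3883) (46.0256, 38.243) (77.1135, 69) (0, 69)]  |A|=1497.7089
5. ⊥bis P2·P4 via (49.85,37.465): [(0, 58.3405) (4.7218, 53.3883) (46.0256, 38.243) (77.1135, 69) (0, 69)]  |A|=1497.7089
6. ⊥bis P2·P5 via (24.76,49.855): [(25.2101, 45.8757) (46.0256, 38.243) (77.1135, 69) (22.5946, 69)]  |A|=1069.1089
7. ⊥bis P2·P6 via (53.26,48.79): [(25.2101, 45.8757) (46.0256, 38.243) (51.4491, 43.6088) (60.3237, 69) (22.5946, 69)]  |A|=855.952
8. ⊥bis P2·P7 via (36.115,47.815): [(40.0693, 40.4271) (46.0256, 38.243) (51.4491, 43.6088) (60.3237, 69) (24.776, 69)]  |A|=660.1088
9. canonical 5-gon: [(40.0693, 40.4271) (46.0256, 38.243) (51.4491, 43.6088) (60.3237, 69) (24.776, 69)]
10. shoelace: 660.1088

Area of P2's cell: 660.1088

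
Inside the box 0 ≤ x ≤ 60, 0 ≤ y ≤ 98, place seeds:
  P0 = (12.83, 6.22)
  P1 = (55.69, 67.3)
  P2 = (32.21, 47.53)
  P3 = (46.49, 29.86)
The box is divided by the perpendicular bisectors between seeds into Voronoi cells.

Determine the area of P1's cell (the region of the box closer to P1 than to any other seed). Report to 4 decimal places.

Area of P1's cell: 1463.5105

1. box [0,60]×[0,98]: [(0, 0) (60, 0) (60, 98) (0, 98)]
2. ⊥bis P1·P0 via (34.26,36.76): [(0, 60.8003) (60, 18.6982) (60, 98) (0, 98)]  |A|=3495.0448
3. ⊥bis P1·P2 via (43.95,57.415): [(60, 38.3531) (60, 98) (9.7777, 98)]  |A|=1497.8024
4. ⊥bis P1·P3 via (51.09,48.58): [(51.467, 48.4874) (60, 46.3906) (60, 98) (9.7777, 98)]  |A|=1463.5105
5. canonical 4-gon: [(51.467, 48.4874) (60, 46.3906) (60, 98) (9.7777, 98)]
6. shoelace: 1463.5105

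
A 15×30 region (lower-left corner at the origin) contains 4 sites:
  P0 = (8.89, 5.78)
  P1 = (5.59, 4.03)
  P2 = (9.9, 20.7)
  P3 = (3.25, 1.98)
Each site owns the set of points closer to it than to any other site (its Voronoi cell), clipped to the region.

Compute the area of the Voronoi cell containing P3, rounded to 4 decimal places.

Area of P3's cell: 28.3876

1. box [0,15]×[0,30]: [(0, 0) (15, 0) (15, 30) (0, 30)]
2. ⊥bis P3·P0 via (6.07,3.88): [(0, 12.8892) (0, 0) (8.6842, 0)]  |A|=55.9659
3. ⊥bis P3·P1 via (4.42,3.005): [(0, 8.0503) (0, 0) (7.0526, 0)]  |A|=28.3876
4. ⊥bis P3·P2 via (6.575,11.34): [(0, 8.0503) (0, 0) (7.0526, 0)]  |A|=28.3876
5. canonical 3-gon: [(0, 8.0503) (0, 0) (7.0526, 0)]
6. shoelace: 28.3876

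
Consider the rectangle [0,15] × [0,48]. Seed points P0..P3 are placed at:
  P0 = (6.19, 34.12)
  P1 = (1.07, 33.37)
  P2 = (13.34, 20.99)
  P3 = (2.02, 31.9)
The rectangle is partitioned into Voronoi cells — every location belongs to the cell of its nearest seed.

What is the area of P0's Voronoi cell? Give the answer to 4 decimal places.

1. box [0,15]×[0,48]: [(0, 0) (15, 0) (15, 48) (0, 48)]
2. ⊥bis P0·P1 via (3.63,33.745): [(8.5731, 0) (15, 0) (15, 48) (1.5419, 48)]  |A|=477.2405
3. ⊥bis P0·P2 via (9.765,27.555): [(4.923, 24.9183) (15, 30.4057) (15, 48) (1.5419, 48)]  |A|=243.9674
4. ⊥bis P0·P3 via (4.105,33.01): [(3.5982, 33.9619) (7.6285, 26.3916) (15, 30.4057) (15, 48) (1.5419, 48)]  |A|=230.7577
5. canonical 5-gon: [(3.5982, 33.9619) (7.6285, 26.3916) (15, 30.4057) (15, 48) (1.5419, 48)]
6. shoelace: 230.7577

Area of P0's cell: 230.7577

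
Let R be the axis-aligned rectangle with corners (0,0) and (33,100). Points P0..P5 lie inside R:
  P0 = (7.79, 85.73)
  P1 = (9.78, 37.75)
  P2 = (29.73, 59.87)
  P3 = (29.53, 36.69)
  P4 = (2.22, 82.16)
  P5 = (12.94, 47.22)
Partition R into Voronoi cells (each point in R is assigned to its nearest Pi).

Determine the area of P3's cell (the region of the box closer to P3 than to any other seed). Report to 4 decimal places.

1. box [0,33]×[0,100]: [(0, 0) (33, 0) (33, 100) (0, 100)]
2. ⊥bis P3·P0 via (18.66,61.21): [(0, 52.9378) (0, 0) (33, 0) (33, 67.5671)]  |A|=1988.3308
3. ⊥bis P3·P1 via (19.655,37.22): [(20.9982, 62.2465) (17.6574, 0) (33, 0) (33, 67.5671)]  |A|=882.9763
4. ⊥bis P3·P2 via (29.63,48.28): [(20.2529, 48.3609) (17.6574, 0) (33, 0) (33, 48.2509)]  |A|=678.5204
5. ⊥bis P3·P4 via (15.875,59.425): [(20.2529, 48.3609) (17.6574, 0) (33, 0) (33, 48.2509)]  |A|=678.5204
6. ⊥bis P3·P5 via (21.235,41.955): [(25.2735, 48.3176) (19.7867, 39.6731) (17.6574, 0) (33, 0) (33, 48.2509)]  |A|=656.7018
7. canonical 5-gon: [(25.2735, 48.3176) (19.7867, 39.6731) (17.6574, 0) (33, 0) (33, 48.2509)]
8. shoelace: 656.7018

Area of P3's cell: 656.7018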